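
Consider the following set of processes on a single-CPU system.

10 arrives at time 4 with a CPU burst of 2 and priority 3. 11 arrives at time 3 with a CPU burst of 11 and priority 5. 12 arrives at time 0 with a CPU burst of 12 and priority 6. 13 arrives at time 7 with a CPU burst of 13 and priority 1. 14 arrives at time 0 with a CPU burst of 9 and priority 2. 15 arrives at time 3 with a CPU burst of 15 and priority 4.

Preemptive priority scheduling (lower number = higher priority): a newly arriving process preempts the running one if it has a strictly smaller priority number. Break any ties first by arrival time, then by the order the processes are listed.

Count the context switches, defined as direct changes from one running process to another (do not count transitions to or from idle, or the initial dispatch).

6

Timeline: | 14 0-7 | 13 7-20 | 14 20-22 | 10 22-24 | 15 24-39 | 11 39-50 | 12 50-62 |
Completion: 10=24  11=50  12=62  13=20  14=22  15=39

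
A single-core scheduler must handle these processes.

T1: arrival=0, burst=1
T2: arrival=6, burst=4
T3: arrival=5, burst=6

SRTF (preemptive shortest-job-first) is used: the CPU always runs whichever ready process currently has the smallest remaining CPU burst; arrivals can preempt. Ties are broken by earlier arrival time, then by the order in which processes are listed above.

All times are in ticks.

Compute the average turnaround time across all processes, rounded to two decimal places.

Timeline: | T1 0-1 | idle 1-5 | T3 5-6 | T2 6-10 | T3 10-15 |
Completion: T1=1  T2=10  T3=15
Turnaround (C−A): T1=1  T2=4  T3=10
Turnaround times: T1=1, T2=4, T3=10
Average turnaround = (1+4+10) / 3 = 15/3 = 5.00

5.00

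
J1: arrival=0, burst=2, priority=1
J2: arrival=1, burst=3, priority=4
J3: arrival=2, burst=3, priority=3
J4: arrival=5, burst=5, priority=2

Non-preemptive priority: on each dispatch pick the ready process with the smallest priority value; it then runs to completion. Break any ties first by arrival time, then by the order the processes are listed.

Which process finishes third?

Timeline: | J1 0-2 | J3 2-5 | J4 5-10 | J2 10-13 |
Completion: J1=2  J2=13  J3=5  J4=10
Finish order: J1 → J3 → J4 → J2

J4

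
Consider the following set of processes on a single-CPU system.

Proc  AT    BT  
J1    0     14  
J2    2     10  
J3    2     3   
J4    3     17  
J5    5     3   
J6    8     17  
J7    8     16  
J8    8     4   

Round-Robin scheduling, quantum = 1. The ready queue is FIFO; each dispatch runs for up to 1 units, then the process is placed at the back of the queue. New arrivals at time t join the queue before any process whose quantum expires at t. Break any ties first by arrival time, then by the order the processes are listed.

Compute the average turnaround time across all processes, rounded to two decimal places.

50.88

Timeline: | J1 0-2 | J2 2-3 | J3 3-4 | J1 4-5 | J4 5-6 | J2 6-7 | J3 7-8 | J5 8-9 | J1 9-10 | J4 10-11 | J2 11-12 | J6 12-13 | J7 13-14 | J8 14-15 | J3 15-16 | J5 16-17 | J1 17-18 | J4 18-19 | J2 19-20 | J6 20-21 | J7 21-22 | J8 22-23 | J5 23-24 | J1 24-25 | J4 25-26 | J2 26-27 | J6 27-28 | J7 28-29 | J8 29-30 | J1 30-31 | J4 31-32 | J2 32-33 | J6 33-34 | J7 34-35 | J8 35-36 | J1 36-37 | J4 37-38 | J2 38-39 | J6 39-40 | J7 40-41 | J1 41-42 | J4 42-43 | J2 43-44 | J6 44-45 | J7 45-46 | J1 46-47 | J4 47-48 | J2 48-49 | J6 49-50 | J7 50-51 | J1 51-52 | J4 52-53 | J2 53-54 | J6 54-55 | J7 55-56 | J1 56-57 | J4 57-58 | J6 58-59 | J7 59-60 | J1 60-61 | J4 61-62 | J6 62-63 | J7 63-64 | J1 64-65 | J4 65-66 | J6 66-67 | J7 67-68 | J4 68-69 | J6 69-70 | J7 70-71 | J4 71-72 | J6 72-73 | J7 73-74 | J4 74-75 | J6 75-76 | J7 76-77 | J4 77-78 | J6 78-79 | J7 79-80 | J4 80-81 | J6 81-82 | J7 82-83 | J6 83-84 |
Completion: J1=65  J2=54  J3=16  J4=81  J5=24  J6=84  J7=83  J8=36
Turnaround times: J1=65, J2=52, J3=14, J4=78, J5=19, J6=76, J7=75, J8=28
Average turnaround = (65+52+14+78+19+76+75+28) / 8 = 407/8 = 50.88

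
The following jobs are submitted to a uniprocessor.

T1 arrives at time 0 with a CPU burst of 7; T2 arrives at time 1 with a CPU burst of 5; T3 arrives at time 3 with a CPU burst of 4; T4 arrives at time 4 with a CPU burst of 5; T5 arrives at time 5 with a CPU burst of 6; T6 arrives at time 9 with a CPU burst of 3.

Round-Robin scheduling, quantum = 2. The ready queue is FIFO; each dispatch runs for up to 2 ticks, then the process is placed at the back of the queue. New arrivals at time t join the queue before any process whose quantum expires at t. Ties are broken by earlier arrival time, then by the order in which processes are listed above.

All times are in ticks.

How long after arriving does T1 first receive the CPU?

Schedule: | T1 0-2 | T2 2-4 | T1 4-6 | T3 6-8 | T4 8-10 | T2 10-12 | T5 12-14 | T1 14-16 | T3 16-18 | T6 18-20 | T4 20-22 | T2 22-23 | T5 23-25 | T1 25-26 | T6 26-27 | T4 27-28 | T5 28-30 |
Completion: T1=26  T2=23  T3=18  T4=28  T5=30  T6=27
Response(T1) = first start − arrival = 0 − 0 = 0

0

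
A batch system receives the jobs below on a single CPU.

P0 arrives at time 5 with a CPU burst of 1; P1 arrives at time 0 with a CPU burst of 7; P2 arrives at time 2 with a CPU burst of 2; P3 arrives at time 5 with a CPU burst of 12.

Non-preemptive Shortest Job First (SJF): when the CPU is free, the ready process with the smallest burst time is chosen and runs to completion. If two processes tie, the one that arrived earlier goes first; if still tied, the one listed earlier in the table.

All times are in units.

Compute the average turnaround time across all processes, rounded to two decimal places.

Schedule: | P1 0-7 | P0 7-8 | P2 8-10 | P3 10-22 |
Completion: P0=8  P1=7  P2=10  P3=22
Turnaround times: P0=3, P1=7, P2=8, P3=17
Average turnaround = (3+7+8+17) / 4 = 35/4 = 8.75

8.75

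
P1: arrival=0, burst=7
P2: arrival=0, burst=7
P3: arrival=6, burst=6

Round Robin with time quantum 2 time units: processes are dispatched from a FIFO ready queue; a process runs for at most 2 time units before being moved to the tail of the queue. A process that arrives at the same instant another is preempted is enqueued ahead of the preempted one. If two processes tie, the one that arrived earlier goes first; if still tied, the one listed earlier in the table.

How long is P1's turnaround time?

17

Gantt: | P1 0-2 | P2 2-4 | P1 4-6 | P2 6-8 | P3 8-10 | P1 10-12 | P2 12-14 | P3 14-16 | P1 16-17 | P2 17-18 | P3 18-20 |
Completion: P1=17  P2=18  P3=20
Turnaround(P1) = completion − arrival = 17 − 0 = 17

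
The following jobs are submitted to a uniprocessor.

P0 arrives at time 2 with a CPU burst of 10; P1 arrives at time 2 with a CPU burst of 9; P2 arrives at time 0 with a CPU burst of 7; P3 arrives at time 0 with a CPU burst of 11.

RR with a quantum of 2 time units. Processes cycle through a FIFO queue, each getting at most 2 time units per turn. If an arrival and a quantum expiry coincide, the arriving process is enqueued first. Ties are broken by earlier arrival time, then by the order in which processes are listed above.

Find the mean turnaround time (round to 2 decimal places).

Gantt: | P2 0-2 | P3 2-4 | P0 4-6 | P1 6-8 | P2 8-10 | P3 10-12 | P0 12-14 | P1 14-16 | P2 16-18 | P3 18-20 | P0 20-22 | P1 22-24 | P2 24-25 | P3 25-27 | P0 27-29 | P1 29-31 | P3 31-33 | P0 33-35 | P1 35-36 | P3 36-37 |
Completion: P0=35  P1=36  P2=25  P3=37
Turnaround (C−A): P0=33  P1=34  P2=25  P3=37
Turnaround times: P0=33, P1=34, P2=25, P3=37
Average turnaround = (33+34+25+37) / 4 = 129/4 = 32.25

32.25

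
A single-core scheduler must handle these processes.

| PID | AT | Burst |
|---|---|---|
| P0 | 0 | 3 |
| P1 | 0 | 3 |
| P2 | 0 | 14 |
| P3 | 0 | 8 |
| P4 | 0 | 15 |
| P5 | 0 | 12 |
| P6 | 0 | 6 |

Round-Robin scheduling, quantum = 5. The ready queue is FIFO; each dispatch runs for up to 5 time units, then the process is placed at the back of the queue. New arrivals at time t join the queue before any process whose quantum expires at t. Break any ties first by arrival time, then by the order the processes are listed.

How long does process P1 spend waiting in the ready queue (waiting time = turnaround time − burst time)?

Gantt: | P0 0-3 | P1 3-6 | P2 6-11 | P3 11-16 | P4 16-21 | P5 21-26 | P6 26-31 | P2 31-36 | P3 36-39 | P4 39-44 | P5 44-49 | P6 49-50 | P2 50-54 | P4 54-59 | P5 59-61 |
Completion: P0=3  P1=6  P2=54  P3=39  P4=59  P5=61  P6=50
Turnaround (C−A): P0=3  P1=6  P2=54  P3=39  P4=59  P5=61  P6=50
Waiting(P1) = turnaround − burst = 6 − 3 = 3

3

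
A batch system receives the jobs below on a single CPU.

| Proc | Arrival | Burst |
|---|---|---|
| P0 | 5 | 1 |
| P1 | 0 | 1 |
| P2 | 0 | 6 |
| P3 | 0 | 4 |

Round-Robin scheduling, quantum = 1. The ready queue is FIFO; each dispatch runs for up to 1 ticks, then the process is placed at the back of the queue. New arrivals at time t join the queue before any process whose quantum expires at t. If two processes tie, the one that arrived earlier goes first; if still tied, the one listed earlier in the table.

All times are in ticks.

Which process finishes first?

Gantt: | P1 0-1 | P2 1-2 | P3 2-3 | P2 3-4 | P3 4-5 | P2 5-6 | P0 6-7 | P3 7-8 | P2 8-9 | P3 9-10 | P2 10-12 |
Completion: P0=7  P1=1  P2=12  P3=10
Turnaround (C−A): P0=2  P1=1  P2=12  P3=10
Finish order: P1 → P0 → P3 → P2

P1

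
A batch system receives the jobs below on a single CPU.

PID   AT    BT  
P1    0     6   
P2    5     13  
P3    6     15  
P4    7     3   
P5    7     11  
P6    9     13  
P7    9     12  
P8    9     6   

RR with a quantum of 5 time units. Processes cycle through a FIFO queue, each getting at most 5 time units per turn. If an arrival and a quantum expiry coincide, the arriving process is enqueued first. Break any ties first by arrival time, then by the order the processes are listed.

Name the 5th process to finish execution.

P3

Timeline: | P1 0-5 | P2 5-10 | P1 10-11 | P3 11-16 | P4 16-19 | P5 19-24 | P6 24-29 | P7 29-34 | P8 34-39 | P2 39-44 | P3 44-49 | P5 49-54 | P6 54-59 | P7 59-64 | P8 64-65 | P2 65-68 | P3 68-73 | P5 73-74 | P6 74-77 | P7 77-79 |
Completion: P1=11  P2=68  P3=73  P4=19  P5=74  P6=77  P7=79  P8=65
Turnaround (C−A): P1=11  P2=63  P3=67  P4=12  P5=67  P6=68  P7=70  P8=56
Finish order: P1 → P4 → P8 → P2 → P3 → P5 → P6 → P7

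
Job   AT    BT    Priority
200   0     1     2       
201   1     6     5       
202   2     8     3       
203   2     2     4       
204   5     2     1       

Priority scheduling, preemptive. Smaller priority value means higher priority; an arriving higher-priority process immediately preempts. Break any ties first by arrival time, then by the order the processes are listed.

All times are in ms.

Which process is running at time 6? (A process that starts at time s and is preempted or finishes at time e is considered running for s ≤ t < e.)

Timeline: | 200 0-1 | 201 1-2 | 202 2-5 | 204 5-7 | 202 7-12 | 203 12-14 | 201 14-19 |
Completion: 200=1  201=19  202=12  203=14  204=7
Turnaround (C−A): 200=1  201=18  202=10  203=12  204=2

204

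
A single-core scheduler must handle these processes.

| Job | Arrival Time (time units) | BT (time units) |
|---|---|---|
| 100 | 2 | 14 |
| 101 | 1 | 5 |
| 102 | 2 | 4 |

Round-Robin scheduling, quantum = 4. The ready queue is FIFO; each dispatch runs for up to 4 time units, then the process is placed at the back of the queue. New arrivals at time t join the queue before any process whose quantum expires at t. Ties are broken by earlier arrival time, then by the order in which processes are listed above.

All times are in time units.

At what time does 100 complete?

24

Gantt: | idle 0-1 | 101 1-5 | 100 5-9 | 102 9-13 | 101 13-14 | 100 14-24 |
Completion: 100=24  101=14  102=13
Turnaround (C−A): 100=22  101=13  102=11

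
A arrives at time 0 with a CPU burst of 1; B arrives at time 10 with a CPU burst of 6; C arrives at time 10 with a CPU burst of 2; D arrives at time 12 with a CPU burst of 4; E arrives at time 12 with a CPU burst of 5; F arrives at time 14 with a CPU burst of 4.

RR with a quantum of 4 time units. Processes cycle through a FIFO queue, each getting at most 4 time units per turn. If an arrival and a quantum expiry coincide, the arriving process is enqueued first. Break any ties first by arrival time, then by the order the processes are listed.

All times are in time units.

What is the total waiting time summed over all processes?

Timeline: | A 0-1 | idle 1-10 | B 10-14 | C 14-16 | D 16-20 | E 20-24 | F 24-28 | B 28-30 | E 30-31 |
Completion: A=1  B=30  C=16  D=20  E=31  F=28
Turnaround (C−A): A=1  B=20  C=6  D=8  E=19  F=14
Waiting = turnaround − burst: A=0, B=14, C=4, D=4, E=14, F=10
Total waiting = 0 + 14 + 4 + 4 + 14 + 10 = 46

46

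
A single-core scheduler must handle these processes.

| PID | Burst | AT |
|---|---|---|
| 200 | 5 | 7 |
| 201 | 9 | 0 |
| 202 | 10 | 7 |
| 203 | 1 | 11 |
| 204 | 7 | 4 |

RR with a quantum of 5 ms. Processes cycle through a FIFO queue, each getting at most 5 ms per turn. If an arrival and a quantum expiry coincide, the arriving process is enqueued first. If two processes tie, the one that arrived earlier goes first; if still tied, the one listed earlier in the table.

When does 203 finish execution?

27

Timeline: | 201 0-5 | 204 5-10 | 201 10-14 | 200 14-19 | 202 19-24 | 204 24-26 | 203 26-27 | 202 27-32 |
Completion: 200=19  201=14  202=32  203=27  204=26
Turnaround (C−A): 200=12  201=14  202=25  203=16  204=22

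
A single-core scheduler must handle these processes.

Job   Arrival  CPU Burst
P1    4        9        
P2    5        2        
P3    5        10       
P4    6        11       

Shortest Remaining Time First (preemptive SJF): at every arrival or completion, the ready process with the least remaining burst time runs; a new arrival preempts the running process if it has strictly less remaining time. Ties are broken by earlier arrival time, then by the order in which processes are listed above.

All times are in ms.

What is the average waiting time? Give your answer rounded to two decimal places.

Gantt: | idle 0-4 | P1 4-5 | P2 5-7 | P1 7-15 | P3 15-25 | P4 25-36 |
Completion: P1=15  P2=7  P3=25  P4=36
Turnaround (C−A): P1=11  P2=2  P3=20  P4=30
Waiting times: P1=2, P2=0, P3=10, P4=19
Average waiting = (2+0+10+19) / 4 = 31/4 = 7.75

7.75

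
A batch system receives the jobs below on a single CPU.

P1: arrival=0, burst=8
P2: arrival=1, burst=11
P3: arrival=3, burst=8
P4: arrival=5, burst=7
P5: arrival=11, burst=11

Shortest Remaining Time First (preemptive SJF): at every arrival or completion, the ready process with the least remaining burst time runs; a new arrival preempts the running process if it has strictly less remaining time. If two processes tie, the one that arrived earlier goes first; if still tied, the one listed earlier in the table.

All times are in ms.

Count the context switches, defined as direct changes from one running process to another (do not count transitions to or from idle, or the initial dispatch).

4

Schedule: | P1 0-8 | P4 8-15 | P3 15-23 | P2 23-34 | P5 34-45 |
Completion: P1=8  P2=34  P3=23  P4=15  P5=45
Turnaround (C−A): P1=8  P2=33  P3=20  P4=10  P5=34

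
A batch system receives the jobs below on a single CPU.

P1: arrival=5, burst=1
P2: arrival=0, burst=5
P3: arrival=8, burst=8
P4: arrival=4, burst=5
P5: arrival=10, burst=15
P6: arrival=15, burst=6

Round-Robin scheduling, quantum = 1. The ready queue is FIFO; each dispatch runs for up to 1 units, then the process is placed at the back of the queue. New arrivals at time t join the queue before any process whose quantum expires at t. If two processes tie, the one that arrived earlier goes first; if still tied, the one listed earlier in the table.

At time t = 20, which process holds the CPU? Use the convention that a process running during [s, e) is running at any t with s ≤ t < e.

P6

Gantt: | P2 0-4 | P4 4-5 | P2 5-6 | P1 6-7 | P4 7-8 | P3 8-9 | P4 9-10 | P3 10-11 | P5 11-12 | P4 12-13 | P3 13-14 | P5 14-15 | P4 15-16 | P3 16-17 | P6 17-18 | P5 18-19 | P3 19-20 | P6 20-21 | P5 21-22 | P3 22-23 | P6 23-24 | P5 24-25 | P3 25-26 | P6 26-27 | P5 27-28 | P3 28-29 | P6 29-30 | P5 30-31 | P6 31-32 | P5 32-40 |
Completion: P1=7  P2=6  P3=29  P4=16  P5=40  P6=32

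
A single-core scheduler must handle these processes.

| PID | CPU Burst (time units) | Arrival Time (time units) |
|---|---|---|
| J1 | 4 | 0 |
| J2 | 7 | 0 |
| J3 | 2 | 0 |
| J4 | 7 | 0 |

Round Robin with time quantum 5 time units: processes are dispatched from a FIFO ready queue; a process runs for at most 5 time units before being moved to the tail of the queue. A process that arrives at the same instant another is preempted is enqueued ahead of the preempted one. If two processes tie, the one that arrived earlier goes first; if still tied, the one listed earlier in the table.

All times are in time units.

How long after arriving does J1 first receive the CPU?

Timeline: | J1 0-4 | J2 4-9 | J3 9-11 | J4 11-16 | J2 16-18 | J4 18-20 |
Completion: J1=4  J2=18  J3=11  J4=20
Response(J1) = first start − arrival = 0 − 0 = 0

0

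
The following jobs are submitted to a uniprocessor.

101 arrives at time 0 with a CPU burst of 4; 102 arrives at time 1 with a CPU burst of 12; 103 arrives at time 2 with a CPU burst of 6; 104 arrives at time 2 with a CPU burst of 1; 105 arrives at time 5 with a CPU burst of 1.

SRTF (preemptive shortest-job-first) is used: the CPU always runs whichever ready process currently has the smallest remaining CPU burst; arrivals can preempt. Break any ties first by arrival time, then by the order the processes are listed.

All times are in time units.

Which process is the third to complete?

Gantt: | 101 0-2 | 104 2-3 | 101 3-5 | 105 5-6 | 103 6-12 | 102 12-24 |
Completion: 101=5  102=24  103=12  104=3  105=6
Turnaround (C−A): 101=5  102=23  103=10  104=1  105=1
Finish order: 104 → 101 → 105 → 103 → 102

105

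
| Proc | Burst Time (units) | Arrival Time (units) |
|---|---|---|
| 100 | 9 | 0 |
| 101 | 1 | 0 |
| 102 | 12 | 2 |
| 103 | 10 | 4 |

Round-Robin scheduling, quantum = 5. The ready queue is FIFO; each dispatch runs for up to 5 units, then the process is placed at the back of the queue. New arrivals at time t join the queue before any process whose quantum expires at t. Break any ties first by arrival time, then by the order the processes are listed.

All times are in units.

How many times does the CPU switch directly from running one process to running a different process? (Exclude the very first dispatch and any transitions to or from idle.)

7

Timeline: | 100 0-5 | 101 5-6 | 102 6-11 | 103 11-16 | 100 16-20 | 102 20-25 | 103 25-30 | 102 30-32 |
Completion: 100=20  101=6  102=32  103=30
Turnaround (C−A): 100=20  101=6  102=30  103=26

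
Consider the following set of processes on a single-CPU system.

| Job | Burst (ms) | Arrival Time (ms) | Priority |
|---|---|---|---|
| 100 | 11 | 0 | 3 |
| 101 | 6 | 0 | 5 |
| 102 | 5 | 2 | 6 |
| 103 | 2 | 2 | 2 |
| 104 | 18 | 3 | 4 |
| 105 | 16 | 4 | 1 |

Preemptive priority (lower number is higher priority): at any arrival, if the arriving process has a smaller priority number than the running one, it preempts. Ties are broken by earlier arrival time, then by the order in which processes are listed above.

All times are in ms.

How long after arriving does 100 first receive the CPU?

0

Timeline: | 100 0-2 | 103 2-4 | 105 4-20 | 100 20-29 | 104 29-47 | 101 47-53 | 102 53-58 |
Completion: 100=29  101=53  102=58  103=4  104=47  105=20
Response(100) = first start − arrival = 0 − 0 = 0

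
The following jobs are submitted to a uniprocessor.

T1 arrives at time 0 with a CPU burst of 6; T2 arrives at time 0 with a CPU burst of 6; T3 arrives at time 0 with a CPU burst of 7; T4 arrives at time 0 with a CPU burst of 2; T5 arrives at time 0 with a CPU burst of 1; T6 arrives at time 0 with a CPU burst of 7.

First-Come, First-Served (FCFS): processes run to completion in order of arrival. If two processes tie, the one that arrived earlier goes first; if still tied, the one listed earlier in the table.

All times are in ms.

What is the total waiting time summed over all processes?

Timeline: | T1 0-6 | T2 6-12 | T3 12-19 | T4 19-21 | T5 21-22 | T6 22-29 |
Completion: T1=6  T2=12  T3=19  T4=21  T5=22  T6=29
Waiting = turnaround − burst: T1=0, T2=6, T3=12, T4=19, T5=21, T6=22
Total waiting = 0 + 6 + 12 + 19 + 21 + 22 = 80

80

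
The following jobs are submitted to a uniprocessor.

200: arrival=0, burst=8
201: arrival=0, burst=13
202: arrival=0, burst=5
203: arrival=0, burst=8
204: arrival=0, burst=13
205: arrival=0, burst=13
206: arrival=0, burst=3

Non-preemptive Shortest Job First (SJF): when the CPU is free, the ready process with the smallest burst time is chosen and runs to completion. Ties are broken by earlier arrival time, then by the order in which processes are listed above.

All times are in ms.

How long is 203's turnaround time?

Gantt: | 206 0-3 | 202 3-8 | 200 8-16 | 203 16-24 | 201 24-37 | 204 37-50 | 205 50-63 |
Completion: 200=16  201=37  202=8  203=24  204=50  205=63  206=3
Turnaround (C−A): 200=16  201=37  202=8  203=24  204=50  205=63  206=3
Turnaround(203) = completion − arrival = 24 − 0 = 24

24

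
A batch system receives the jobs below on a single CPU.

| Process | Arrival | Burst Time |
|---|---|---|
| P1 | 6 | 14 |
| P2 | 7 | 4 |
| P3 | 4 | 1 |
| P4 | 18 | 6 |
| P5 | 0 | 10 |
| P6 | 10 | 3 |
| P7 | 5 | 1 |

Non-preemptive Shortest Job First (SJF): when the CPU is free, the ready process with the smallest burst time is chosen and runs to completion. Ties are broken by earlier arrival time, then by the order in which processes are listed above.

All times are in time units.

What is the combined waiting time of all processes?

42

Schedule: | P5 0-10 | P3 10-11 | P7 11-12 | P6 12-15 | P2 15-19 | P4 19-25 | P1 25-39 |
Completion: P1=39  P2=19  P3=11  P4=25  P5=10  P6=15  P7=12
Turnaround (C−A): P1=33  P2=12  P3=7  P4=7  P5=10  P6=5  P7=7
Waiting = turnaround − burst: P1=19, P2=8, P3=6, P4=1, P5=0, P6=2, P7=6
Total waiting = 19 + 8 + 6 + 1 + 0 + 2 + 6 = 42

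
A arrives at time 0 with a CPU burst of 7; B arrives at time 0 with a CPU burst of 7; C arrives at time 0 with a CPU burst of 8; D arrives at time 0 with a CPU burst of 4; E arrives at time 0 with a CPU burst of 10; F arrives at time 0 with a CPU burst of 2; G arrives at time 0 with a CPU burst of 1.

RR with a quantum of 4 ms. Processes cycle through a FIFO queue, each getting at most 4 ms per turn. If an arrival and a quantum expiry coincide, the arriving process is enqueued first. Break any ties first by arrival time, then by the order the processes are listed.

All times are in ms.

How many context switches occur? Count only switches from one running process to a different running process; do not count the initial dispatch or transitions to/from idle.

10

Schedule: | A 0-4 | B 4-8 | C 8-12 | D 12-16 | E 16-20 | F 20-22 | G 22-23 | A 23-26 | B 26-29 | C 29-33 | E 33-39 |
Completion: A=26  B=29  C=33  D=16  E=39  F=22  G=23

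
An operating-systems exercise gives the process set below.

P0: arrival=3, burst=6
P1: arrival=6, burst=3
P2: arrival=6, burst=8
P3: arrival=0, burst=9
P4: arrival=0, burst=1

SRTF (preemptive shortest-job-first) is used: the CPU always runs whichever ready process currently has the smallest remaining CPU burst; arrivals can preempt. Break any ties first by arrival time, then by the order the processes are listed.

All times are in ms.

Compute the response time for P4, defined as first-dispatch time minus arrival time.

0

Gantt: | P4 0-1 | P3 1-3 | P0 3-9 | P1 9-12 | P3 12-19 | P2 19-27 |
Completion: P0=9  P1=12  P2=27  P3=19  P4=1
Turnaround (C−A): P0=6  P1=6  P2=21  P3=19  P4=1
Response(P4) = first start − arrival = 0 − 0 = 0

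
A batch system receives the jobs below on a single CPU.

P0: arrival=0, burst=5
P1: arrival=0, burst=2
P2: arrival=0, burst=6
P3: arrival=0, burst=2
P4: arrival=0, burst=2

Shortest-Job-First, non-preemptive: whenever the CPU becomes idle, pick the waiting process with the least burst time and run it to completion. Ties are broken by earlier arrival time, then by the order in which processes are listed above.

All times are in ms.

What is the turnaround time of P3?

4

Schedule: | P1 0-2 | P3 2-4 | P4 4-6 | P0 6-11 | P2 11-17 |
Completion: P0=11  P1=2  P2=17  P3=4  P4=6
Turnaround (C−A): P0=11  P1=2  P2=17  P3=4  P4=6
Turnaround(P3) = completion − arrival = 4 − 0 = 4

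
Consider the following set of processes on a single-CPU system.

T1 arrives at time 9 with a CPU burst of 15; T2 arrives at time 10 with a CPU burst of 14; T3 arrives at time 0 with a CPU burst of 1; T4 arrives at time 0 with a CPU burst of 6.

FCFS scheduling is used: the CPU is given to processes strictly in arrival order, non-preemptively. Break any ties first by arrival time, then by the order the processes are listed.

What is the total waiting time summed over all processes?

Schedule: | T3 0-1 | T4 1-7 | idle 7-9 | T1 9-24 | T2 24-38 |
Completion: T1=24  T2=38  T3=1  T4=7
Waiting = turnaround − burst: T1=0, T2=14, T3=0, T4=1
Total waiting = 0 + 14 + 0 + 1 = 15

15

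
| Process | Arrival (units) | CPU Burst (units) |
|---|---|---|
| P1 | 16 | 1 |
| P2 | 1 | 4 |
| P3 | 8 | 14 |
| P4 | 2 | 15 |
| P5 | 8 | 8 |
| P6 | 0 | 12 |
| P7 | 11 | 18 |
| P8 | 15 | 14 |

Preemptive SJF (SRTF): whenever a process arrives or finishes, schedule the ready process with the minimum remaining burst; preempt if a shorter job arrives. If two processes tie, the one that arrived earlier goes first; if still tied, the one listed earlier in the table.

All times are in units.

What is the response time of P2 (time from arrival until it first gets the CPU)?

Gantt: | P6 0-1 | P2 1-5 | P6 5-16 | P1 16-17 | P5 17-25 | P3 25-39 | P8 39-53 | P4 53-68 | P7 68-86 |
Completion: P1=17  P2=5  P3=39  P4=68  P5=25  P6=16  P7=86  P8=53
Turnaround (C−A): P1=1  P2=4  P3=31  P4=66  P5=17  P6=16  P7=75  P8=38
Response(P2) = first start − arrival = 1 − 1 = 0

0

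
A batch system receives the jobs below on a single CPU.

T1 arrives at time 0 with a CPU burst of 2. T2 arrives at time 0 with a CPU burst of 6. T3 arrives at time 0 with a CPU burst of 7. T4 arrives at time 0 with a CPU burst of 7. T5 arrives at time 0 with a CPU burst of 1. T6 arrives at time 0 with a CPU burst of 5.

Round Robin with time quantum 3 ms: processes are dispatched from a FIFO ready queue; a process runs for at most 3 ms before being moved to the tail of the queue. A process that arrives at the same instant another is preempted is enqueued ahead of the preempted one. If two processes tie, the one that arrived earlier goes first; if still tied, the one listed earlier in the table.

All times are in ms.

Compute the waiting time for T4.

21

Schedule: | T1 0-2 | T2 2-5 | T3 5-8 | T4 8-11 | T5 11-12 | T6 12-15 | T2 15-18 | T3 18-21 | T4 21-24 | T6 24-26 | T3 26-27 | T4 27-28 |
Completion: T1=2  T2=18  T3=27  T4=28  T5=12  T6=26
Turnaround (C−A): T1=2  T2=18  T3=27  T4=28  T5=12  T6=26
Waiting(T4) = turnaround − burst = 28 − 7 = 21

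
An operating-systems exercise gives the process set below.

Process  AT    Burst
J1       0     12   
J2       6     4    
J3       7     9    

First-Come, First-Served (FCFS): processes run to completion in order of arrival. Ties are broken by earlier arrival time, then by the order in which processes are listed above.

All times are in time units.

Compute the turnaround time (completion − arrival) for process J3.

Timeline: | J1 0-12 | J2 12-16 | J3 16-25 |
Completion: J1=12  J2=16  J3=25
Turnaround (C−A): J1=12  J2=10  J3=18
Turnaround(J3) = completion − arrival = 25 − 7 = 18

18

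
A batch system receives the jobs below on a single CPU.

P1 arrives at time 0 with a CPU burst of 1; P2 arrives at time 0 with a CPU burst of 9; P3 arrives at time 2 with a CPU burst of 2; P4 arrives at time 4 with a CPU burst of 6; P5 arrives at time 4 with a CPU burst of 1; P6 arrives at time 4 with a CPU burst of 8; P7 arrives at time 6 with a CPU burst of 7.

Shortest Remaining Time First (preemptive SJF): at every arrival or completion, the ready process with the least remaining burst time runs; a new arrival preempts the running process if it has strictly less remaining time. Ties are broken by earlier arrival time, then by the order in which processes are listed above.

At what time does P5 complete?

5

Timeline: | P1 0-1 | P2 1-2 | P3 2-4 | P5 4-5 | P4 5-11 | P7 11-18 | P2 18-26 | P6 26-34 |
Completion: P1=1  P2=26  P3=4  P4=11  P5=5  P6=34  P7=18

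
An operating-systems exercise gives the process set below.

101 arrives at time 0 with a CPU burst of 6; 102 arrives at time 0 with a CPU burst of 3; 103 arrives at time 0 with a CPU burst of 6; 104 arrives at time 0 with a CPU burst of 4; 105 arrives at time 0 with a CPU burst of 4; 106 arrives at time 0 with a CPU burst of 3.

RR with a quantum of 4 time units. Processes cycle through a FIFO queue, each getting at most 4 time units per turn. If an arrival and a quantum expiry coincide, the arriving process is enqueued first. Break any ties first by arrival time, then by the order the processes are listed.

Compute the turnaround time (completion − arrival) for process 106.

22

Schedule: | 101 0-4 | 102 4-7 | 103 7-11 | 104 11-15 | 105 15-19 | 106 19-22 | 101 22-24 | 103 24-26 |
Completion: 101=24  102=7  103=26  104=15  105=19  106=22
Turnaround (C−A): 101=24  102=7  103=26  104=15  105=19  106=22
Turnaround(106) = completion − arrival = 22 − 0 = 22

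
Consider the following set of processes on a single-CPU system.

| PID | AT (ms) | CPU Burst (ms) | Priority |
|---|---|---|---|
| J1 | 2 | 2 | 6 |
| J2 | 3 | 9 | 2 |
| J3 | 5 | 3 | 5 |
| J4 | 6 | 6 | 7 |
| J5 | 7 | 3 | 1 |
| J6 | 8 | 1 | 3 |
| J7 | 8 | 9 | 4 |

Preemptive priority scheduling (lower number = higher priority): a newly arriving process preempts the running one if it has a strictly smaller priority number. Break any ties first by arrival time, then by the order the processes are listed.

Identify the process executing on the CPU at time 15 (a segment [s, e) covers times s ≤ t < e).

Timeline: | idle 0-2 | J1 2-3 | J2 3-7 | J5 7-10 | J2 10-15 | J6 15-16 | J7 16-25 | J3 25-28 | J1 28-29 | J4 29-35 |
Completion: J1=29  J2=15  J3=28  J4=35  J5=10  J6=16  J7=25
Turnaround (C−A): J1=27  J2=12  J3=23  J4=29  J5=3  J6=8  J7=17

J6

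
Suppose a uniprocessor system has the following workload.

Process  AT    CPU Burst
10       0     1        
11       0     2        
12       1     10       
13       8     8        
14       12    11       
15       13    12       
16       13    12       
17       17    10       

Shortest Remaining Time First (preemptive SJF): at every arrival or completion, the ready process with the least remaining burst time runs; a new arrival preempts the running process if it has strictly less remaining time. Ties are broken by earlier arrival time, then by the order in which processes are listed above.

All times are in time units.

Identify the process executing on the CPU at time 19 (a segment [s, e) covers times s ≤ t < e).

Timeline: | 10 0-1 | 11 1-3 | 12 3-13 | 13 13-21 | 17 21-31 | 14 31-42 | 15 42-54 | 16 54-66 |
Completion: 10=1  11=3  12=13  13=21  14=42  15=54  16=66  17=31
Turnaround (C−A): 10=1  11=3  12=12  13=13  14=30  15=41  16=53  17=14

13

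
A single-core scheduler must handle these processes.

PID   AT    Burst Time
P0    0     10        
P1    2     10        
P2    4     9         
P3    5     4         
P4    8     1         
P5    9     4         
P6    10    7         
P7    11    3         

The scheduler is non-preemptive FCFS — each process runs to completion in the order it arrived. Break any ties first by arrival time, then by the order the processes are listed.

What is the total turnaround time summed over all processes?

Schedule: | P0 0-10 | P1 10-20 | P2 20-29 | P3 29-33 | P4 33-34 | P5 34-38 | P6 38-45 | P7 45-48 |
Completion: P0=10  P1=20  P2=29  P3=33  P4=34  P5=38  P6=45  P7=48
Turnaround (C−A): P0=10  P1=18  P2=25  P3=28  P4=26  P5=29  P6=35  P7=37
Turnaround = completion − arrival: P0=10, P1=18, P2=25, P3=28, P4=26, P5=29, P6=35, P7=37
Total turnaround = 10 + 18 + 25 + 28 + 26 + 29 + 35 + 37 = 208

208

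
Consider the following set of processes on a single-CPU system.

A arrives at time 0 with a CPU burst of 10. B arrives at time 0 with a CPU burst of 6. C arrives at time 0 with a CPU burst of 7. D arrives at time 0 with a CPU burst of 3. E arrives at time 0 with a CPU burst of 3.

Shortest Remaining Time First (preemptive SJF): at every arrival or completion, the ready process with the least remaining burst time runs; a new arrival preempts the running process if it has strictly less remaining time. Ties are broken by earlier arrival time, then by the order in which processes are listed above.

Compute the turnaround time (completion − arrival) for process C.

19

Timeline: | D 0-3 | E 3-6 | B 6-12 | C 12-19 | A 19-29 |
Completion: A=29  B=12  C=19  D=3  E=6
Turnaround(C) = completion − arrival = 19 − 0 = 19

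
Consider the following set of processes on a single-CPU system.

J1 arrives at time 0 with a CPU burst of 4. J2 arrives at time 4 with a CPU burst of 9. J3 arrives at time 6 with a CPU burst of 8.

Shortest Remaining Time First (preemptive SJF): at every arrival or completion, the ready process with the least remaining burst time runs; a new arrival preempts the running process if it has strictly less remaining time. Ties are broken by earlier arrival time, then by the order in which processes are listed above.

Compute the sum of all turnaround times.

28

Timeline: | J1 0-4 | J2 4-13 | J3 13-21 |
Completion: J1=4  J2=13  J3=21
Turnaround (C−A): J1=4  J2=9  J3=15
Turnaround = completion − arrival: J1=4, J2=9, J3=15
Total turnaround = 4 + 9 + 15 = 28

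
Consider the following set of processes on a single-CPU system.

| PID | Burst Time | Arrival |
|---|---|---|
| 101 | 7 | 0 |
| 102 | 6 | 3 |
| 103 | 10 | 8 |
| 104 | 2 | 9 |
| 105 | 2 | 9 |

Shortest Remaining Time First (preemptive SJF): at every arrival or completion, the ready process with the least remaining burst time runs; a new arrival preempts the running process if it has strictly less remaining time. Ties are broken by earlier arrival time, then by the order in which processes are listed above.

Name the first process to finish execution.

101

Timeline: | 101 0-7 | 102 7-9 | 104 9-11 | 105 11-13 | 102 13-17 | 103 17-27 |
Completion: 101=7  102=17  103=27  104=11  105=13
Finish order: 101 → 104 → 105 → 102 → 103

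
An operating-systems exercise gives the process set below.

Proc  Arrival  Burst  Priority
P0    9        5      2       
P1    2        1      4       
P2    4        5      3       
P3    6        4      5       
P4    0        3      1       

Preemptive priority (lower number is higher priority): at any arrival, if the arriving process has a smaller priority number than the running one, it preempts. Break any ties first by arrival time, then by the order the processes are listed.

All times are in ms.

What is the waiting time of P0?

Schedule: | P4 0-3 | P1 3-4 | P2 4-9 | P0 9-14 | P3 14-18 |
Completion: P0=14  P1=4  P2=9  P3=18  P4=3
Waiting(P0) = turnaround − burst = 5 − 5 = 0

0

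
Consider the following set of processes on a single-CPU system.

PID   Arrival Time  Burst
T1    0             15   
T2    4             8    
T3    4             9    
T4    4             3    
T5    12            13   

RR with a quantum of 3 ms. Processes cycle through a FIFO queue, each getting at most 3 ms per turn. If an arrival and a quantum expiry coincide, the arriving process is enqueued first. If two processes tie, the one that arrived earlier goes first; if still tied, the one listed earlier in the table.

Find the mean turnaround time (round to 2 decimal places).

Gantt: | T1 0-6 | T2 6-9 | T3 9-12 | T4 12-15 | T1 15-18 | T2 18-21 | T5 21-24 | T3 24-27 | T1 27-30 | T2 30-32 | T5 32-35 | T3 35-38 | T1 38-41 | T5 41-48 |
Completion: T1=41  T2=32  T3=38  T4=15  T5=48
Turnaround (C−A): T1=41  T2=28  T3=34  T4=11  T5=36
Turnaround times: T1=41, T2=28, T3=34, T4=11, T5=36
Average turnaround = (41+28+34+11+36) / 5 = 150/5 = 30.00

30.00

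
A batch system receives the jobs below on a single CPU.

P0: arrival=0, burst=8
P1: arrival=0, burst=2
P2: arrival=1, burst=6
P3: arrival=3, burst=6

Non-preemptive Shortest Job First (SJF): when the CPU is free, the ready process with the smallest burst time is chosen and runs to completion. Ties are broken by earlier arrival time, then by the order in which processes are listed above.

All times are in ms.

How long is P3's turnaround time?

Schedule: | P1 0-2 | P2 2-8 | P3 8-14 | P0 14-22 |
Completion: P0=22  P1=2  P2=8  P3=14
Turnaround (C−A): P0=22  P1=2  P2=7  P3=11
Turnaround(P3) = completion − arrival = 14 − 3 = 11

11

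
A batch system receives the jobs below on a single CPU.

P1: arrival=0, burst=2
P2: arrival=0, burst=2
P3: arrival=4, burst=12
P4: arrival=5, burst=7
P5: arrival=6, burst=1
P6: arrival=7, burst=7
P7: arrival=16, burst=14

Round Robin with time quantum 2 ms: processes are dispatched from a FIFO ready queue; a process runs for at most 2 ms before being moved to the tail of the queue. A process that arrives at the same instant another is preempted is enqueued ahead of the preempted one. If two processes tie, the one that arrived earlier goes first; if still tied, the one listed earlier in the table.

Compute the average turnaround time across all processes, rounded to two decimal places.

17.14

Timeline: | P1 0-2 | P2 2-4 | P3 4-6 | P4 6-8 | P5 8-9 | P3 9-11 | P6 11-13 | P4 13-15 | P3 15-17 | P6 17-19 | P4 19-21 | P7 21-23 | P3 23-25 | P6 25-27 | P4 27-28 | P7 28-30 | P3 30-32 | P6 32-33 | P7 33-35 | P3 35-37 | P7 37-45 |
Completion: P1=2  P2=4  P3=37  P4=28  P5=9  P6=33  P7=45
Turnaround times: P1=2, P2=4, P3=33, P4=23, P5=3, P6=26, P7=29
Average turnaround = (2+4+33+23+3+26+29) / 7 = 120/7 = 17.14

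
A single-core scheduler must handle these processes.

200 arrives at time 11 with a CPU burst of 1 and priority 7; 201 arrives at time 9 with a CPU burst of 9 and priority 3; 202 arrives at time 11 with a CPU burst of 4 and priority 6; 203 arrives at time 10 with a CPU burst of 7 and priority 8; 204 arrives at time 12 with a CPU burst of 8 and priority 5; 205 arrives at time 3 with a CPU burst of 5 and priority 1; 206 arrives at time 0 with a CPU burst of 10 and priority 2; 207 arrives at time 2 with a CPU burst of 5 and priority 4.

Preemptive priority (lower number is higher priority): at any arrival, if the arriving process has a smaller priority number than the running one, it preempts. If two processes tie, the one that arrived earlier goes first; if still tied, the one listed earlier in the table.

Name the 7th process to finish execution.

200

Schedule: | 206 0-3 | 205 3-8 | 206 8-15 | 201 15-24 | 207 24-29 | 204 29-37 | 202 37-41 | 200 41-42 | 203 42-49 |
Completion: 200=42  201=24  202=41  203=49  204=37  205=8  206=15  207=29
Finish order: 205 → 206 → 201 → 207 → 204 → 202 → 200 → 203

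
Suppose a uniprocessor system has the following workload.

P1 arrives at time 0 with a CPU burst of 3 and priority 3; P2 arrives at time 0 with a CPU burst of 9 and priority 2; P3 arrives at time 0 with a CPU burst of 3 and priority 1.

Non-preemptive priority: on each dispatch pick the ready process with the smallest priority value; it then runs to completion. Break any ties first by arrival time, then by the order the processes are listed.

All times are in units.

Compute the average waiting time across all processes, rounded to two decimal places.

5.00

Gantt: | P3 0-3 | P2 3-12 | P1 12-15 |
Completion: P1=15  P2=12  P3=3
Turnaround (C−A): P1=15  P2=12  P3=3
Waiting times: P1=12, P2=3, P3=0
Average waiting = (12+3+0) / 3 = 15/3 = 5.00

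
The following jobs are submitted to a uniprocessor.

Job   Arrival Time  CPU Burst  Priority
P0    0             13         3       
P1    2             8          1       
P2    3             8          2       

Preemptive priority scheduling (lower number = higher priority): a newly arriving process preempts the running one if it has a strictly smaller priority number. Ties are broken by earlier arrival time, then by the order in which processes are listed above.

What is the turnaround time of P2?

Schedule: | P0 0-2 | P1 2-10 | P2 10-18 | P0 18-29 |
Completion: P0=29  P1=10  P2=18
Turnaround(P2) = completion − arrival = 18 − 3 = 15

15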